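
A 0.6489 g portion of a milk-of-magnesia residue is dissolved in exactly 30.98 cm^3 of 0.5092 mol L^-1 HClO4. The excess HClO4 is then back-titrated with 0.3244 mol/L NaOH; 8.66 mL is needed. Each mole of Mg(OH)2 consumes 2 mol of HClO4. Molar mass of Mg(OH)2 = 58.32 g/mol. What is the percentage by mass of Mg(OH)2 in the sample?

58.3%

Total n(HClO4) added = 0.5092 x 0.03098 = 0.01578 mol.
n(NaOH) used = 0.3244 x 0.008660 = 0.002809 mol, which equals the excess n(HClO4).
So n(HClO4) consumed by the sample = 0.01578 - 0.002809 = 0.01297 mol.
n(Mg(OH)2) = 0.01297 / 2 = 0.006483 mol.
mass Mg(OH)2 = 0.006483 x 58.32 = 0.3781 g, so %Mg(OH)2 = 0.3781/0.6489 x 100 = 58.3%.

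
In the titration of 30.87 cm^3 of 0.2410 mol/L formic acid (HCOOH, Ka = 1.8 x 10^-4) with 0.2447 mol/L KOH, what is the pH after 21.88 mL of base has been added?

Initial n(HCOOH) = 0.2410 x 0.03087 = 0.007440 mol.
n(KOH) added = 0.2447 x 0.02188 = 0.005354 mol, converting that many moles of HCOOH to HCOO-.
Remaining n(HCOOH) = 0.002086 mol; n(HCOO-) = 0.005354 mol.
By Henderson-Hasselbalch, pH = pKa + log([A^-]/[HA]) = 3.74 + log(0.005354/0.002086) = 3.74 + (+0.41) = 4.15.

4.15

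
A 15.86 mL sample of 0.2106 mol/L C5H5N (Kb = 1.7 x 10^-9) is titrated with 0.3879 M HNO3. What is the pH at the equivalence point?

n(C5H5N) = 0.2106 x 0.01586 = 0.003340 mol; V(HNO3) at equivalence = 0.003340/0.3879 = 0.008611 L.
At equivalence the base is fully converted to C5H5NH+; total volume = 0.02447 L, so [C5H5NH+] = 0.003340/0.02447 = 0.1365 M.
Ka(C5H5NH+) = Kw/Kb = 1.0e-14 / 1.7 x 10^-9 = 5.88e-6.
[H^+] = sqrt(Ka x [C5H5NH+]) = sqrt(5.88e-6 x 0.1365) = 0.000896 M.
pH = -log(0.000896) = 3.05.

3.05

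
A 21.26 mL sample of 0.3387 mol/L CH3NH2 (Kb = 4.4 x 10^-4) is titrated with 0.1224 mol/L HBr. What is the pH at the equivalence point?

5.84

n(CH3NH2) = 0.3387 x 0.02126 = 0.007201 mol; V(HBr) at equivalence = 0.007201/0.1224 = 0.05883 L.
At equivalence the base is fully converted to CH3NH3+; total volume = 0.08009 L, so [CH3NH3+] = 0.007201/0.08009 = 0.08991 M.
Ka(CH3NH3+) = Kw/Kb = 1.0e-14 / 4.4 x 10^-4 = 2.27e-11.
[H^+] = sqrt(Ka x [CH3NH3+]) = sqrt(2.27e-11 x 0.08991) = 1.43e-6 M.
pH = -log(1.43e-6) = 5.84.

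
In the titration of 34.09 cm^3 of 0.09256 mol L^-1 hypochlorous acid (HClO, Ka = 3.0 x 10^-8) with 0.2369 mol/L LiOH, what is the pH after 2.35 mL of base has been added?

Initial n(HClO) = 0.09256 x 0.03409 = 0.003155 mol.
n(LiOH) added = 0.2369 x 0.002350 = 0.0005567 mol, converting that many moles of HClO to ClO-.
Remaining n(HClO) = 0.002599 mol; n(ClO-) = 0.0005567 mol.
By Henderson-Hasselbalch, pH = pKa + log([A^-]/[HA]) = 7.52 + log(0.0005567/0.002599) = 7.52 + (-0.67) = 6.85.

6.85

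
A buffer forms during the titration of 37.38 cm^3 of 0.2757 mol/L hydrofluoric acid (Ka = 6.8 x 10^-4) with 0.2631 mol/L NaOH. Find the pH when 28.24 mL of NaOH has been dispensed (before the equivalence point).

Initial n(HF) = 0.2757 x 0.03738 = 0.01031 mol.
n(NaOH) added = 0.2631 x 0.02824 = 0.007430 mol, converting that many moles of HF to F-.
Remaining n(HF) = 0.002876 mol; n(F-) = 0.007430 mol.
By Henderson-Hasselbalch, pH = pKa + log([A^-]/[HA]) = 3.17 + log(0.007430/0.002876) = 3.17 + (+0.41) = 3.58.

3.58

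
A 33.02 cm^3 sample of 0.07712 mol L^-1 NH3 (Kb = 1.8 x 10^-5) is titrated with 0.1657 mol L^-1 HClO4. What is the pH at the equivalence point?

n(NH3) = 0.07712 x 0.03302 = 0.002547 mol; V(HClO4) at equivalence = 0.002547/0.1657 = 0.01537 L.
At equivalence the base is fully converted to NH4+; total volume = 0.04839 L, so [NH4+] = 0.002547/0.04839 = 0.05263 M.
Ka(NH4+) = Kw/Kb = 1.0e-14 / 1.8 x 10^-5 = 5.56e-10.
[H^+] = sqrt(Ka x [NH4+]) = sqrt(5.56e-10 x 0.05263) = 5.41e-6 M.
pH = -log(5.41e-6) = 5.27.

5.27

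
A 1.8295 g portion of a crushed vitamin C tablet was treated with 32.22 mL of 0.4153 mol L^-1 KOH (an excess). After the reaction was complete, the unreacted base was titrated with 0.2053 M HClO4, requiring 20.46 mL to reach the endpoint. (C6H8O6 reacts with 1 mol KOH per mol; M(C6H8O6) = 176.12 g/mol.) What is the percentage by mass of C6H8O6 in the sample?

Total n(KOH) added = 0.4153 x 0.03222 = 0.01338 mol.
n(HClO4) used = 0.2053 x 0.02046 = 0.004200 mol, which equals the excess n(KOH).
So n(KOH) consumed by the sample = 0.01338 - 0.004200 = 0.009181 mol.
n(C6H8O6) = 0.009181 / 1 = 0.009181 mol.
mass C6H8O6 = 0.009181 x 176.12 = 1.617 g, so %C6H8O6 = 1.617/1.8295 x 100 = 88.4%.

88.4%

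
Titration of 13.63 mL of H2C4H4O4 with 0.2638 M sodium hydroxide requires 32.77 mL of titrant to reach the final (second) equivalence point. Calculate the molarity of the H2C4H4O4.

n(NaOH) = 0.2638 x 0.03277 = 0.008645 mol.
At the final (second) equivalence point, 2 mol OH^- react per mol H2C4H4O4, so n(H2C4H4O4) = 0.008645 / 2 = 0.004322 mol.
[H2C4H4O4] = 0.004322 / 0.01363 L = 0.317 M.

0.317 M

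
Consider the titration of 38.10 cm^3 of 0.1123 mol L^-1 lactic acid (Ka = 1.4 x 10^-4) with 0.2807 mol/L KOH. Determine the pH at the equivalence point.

8.38

n(HC3H5O3) = 0.1123 x 0.03810 = 0.004279 mol; V(KOH) at equivalence = 0.004279/0.2807 = 0.01524 L.
At equivalence all the acid is converted to C3H5O3-; total volume = 0.03810 + 0.01524 = 0.05334 L, so [C3H5O3-] = 0.004279/0.05334 = 0.08021 M.
Kb = Kw/Ka = 1.0e-14 / 1.4 x 10^-4 = 7.14e-11.
[OH^-] = sqrt(Kb x [C3H5O3-]) = sqrt(7.14e-11 x 0.08021) = 2.39e-6 M.
pOH = 5.62, so pH = 14.00 - 5.62 = 8.38.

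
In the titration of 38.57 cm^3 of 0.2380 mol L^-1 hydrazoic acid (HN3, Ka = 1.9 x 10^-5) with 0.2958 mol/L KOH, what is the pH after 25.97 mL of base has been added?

5.43

Initial n(HN3) = 0.2380 x 0.03857 = 0.009180 mol.
n(KOH) added = 0.2958 x 0.02597 = 0.007682 mol, converting that many moles of HN3 to N3-.
Remaining n(HN3) = 0.001498 mol; n(N3-) = 0.007682 mol.
By Henderson-Hasselbalch, pH = pKa + log([A^-]/[HA]) = 4.72 + log(0.007682/0.001498) = 4.72 + (+0.71) = 5.43.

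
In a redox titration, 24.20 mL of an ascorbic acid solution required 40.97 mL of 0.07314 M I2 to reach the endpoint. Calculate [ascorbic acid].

0.124 M

n(I2) = 0.07314 x 0.04097 = 0.002997 mol.
From the balanced equation, 1 mol I2 reacts with 1 mol ascorbic acid, so n(ascorbic acid) = 0.002997 x 1/1 = 0.002997 mol.
[ascorbic acid] = 0.002997 / 0.02420 L = 0.124 M.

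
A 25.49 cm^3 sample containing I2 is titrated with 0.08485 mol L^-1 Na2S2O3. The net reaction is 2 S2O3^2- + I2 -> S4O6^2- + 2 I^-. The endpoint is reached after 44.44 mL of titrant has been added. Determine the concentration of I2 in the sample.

n(Na2S2O3) = 0.08485 x 0.04444 = 0.003771 mol.
From the balanced equation, 2 mol Na2S2O3 reacts with 1 mol I2, so n(I2) = 0.003771 x 1/2 = 0.001885 mol.
[I2] = 0.001885 / 0.02549 L = 0.0740 M.

0.0740 M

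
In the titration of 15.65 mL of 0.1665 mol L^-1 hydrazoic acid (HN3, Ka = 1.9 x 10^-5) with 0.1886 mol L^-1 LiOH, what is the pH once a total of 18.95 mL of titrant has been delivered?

12.45

n(acid) = 0.1665 x 0.01565 = 0.002606 mol; n(LiOH) added = 0.1886 x 0.01895 = 0.003574 mol.
Base is in excess by 0.003574 - 0.002606 = 0.0009682 mol in a total volume of 0.03460 L.
[OH^-] = 0.0009682/0.03460 = 0.02798 M, so pOH = 1.55 and pH = 14.00 - 1.55 = 12.45.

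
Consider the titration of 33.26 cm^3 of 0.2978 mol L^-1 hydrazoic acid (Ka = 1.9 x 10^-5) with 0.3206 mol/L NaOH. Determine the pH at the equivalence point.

n(HN3) = 0.2978 x 0.03326 = 0.009905 mol; V(NaOH) at equivalence = 0.009905/0.3206 = 0.03089 L.
At equivalence all the acid is converted to N3-; total volume = 0.03326 + 0.03089 = 0.06415 L, so [N3-] = 0.009905/0.06415 = 0.1544 M.
Kb = Kw/Ka = 1.0e-14 / 1.9 x 10^-5 = 5.26e-10.
[OH^-] = sqrt(Kb x [N3-]) = sqrt(5.26e-10 x 0.1544) = 9.01e-6 M.
pOH = 5.05, so pH = 14.00 - 5.05 = 8.95.

8.95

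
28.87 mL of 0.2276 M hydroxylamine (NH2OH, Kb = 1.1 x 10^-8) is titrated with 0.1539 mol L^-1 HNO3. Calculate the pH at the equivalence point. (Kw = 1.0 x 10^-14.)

3.54

n(NH2OH) = 0.2276 x 0.02887 = 0.006571 mol; V(HNO3) at equivalence = 0.006571/0.1539 = 0.04270 L.
At equivalence the base is fully converted to NH3OH+; total volume = 0.07157 L, so [NH3OH+] = 0.006571/0.07157 = 0.09182 M.
Ka(NH3OH+) = Kw/Kb = 1.0e-14 / 1.1 x 10^-8 = 9.09e-7.
[H^+] = sqrt(Ka x [NH3OH+]) = sqrt(9.09e-7 x 0.09182) = 0.000289 M.
pH = -log(0.000289) = 3.54.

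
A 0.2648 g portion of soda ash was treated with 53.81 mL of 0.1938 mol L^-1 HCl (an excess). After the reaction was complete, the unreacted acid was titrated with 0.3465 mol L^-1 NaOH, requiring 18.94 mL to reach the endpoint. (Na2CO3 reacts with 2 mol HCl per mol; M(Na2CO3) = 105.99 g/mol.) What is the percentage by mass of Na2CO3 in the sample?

77.4%

Total n(HCl) added = 0.1938 x 0.05381 = 0.01043 mol.
n(NaOH) used = 0.3465 x 0.01894 = 0.006563 mol, which equals the excess n(HCl).
So n(HCl) consumed by the sample = 0.01043 - 0.006563 = 0.003866 mol.
n(Na2CO3) = 0.003866 / 2 = 0.001933 mol.
mass Na2CO3 = 0.001933 x 105.99 = 0.2049 g, so %Na2CO3 = 0.2049/0.2648 x 100 = 77.4%.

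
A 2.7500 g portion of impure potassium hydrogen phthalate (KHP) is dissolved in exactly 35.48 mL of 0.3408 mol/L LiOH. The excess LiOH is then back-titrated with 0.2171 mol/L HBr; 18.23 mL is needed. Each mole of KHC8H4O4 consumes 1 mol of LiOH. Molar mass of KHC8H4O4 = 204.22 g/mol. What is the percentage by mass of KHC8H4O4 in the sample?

60.4%

Total n(LiOH) added = 0.3408 x 0.03548 = 0.01209 mol.
n(HBr) used = 0.2171 x 0.01823 = 0.003958 mol, which equals the excess n(LiOH).
So n(LiOH) consumed by the sample = 0.01209 - 0.003958 = 0.008134 mol.
n(KHC8H4O4) = 0.008134 / 1 = 0.008134 mol.
mass KHC8H4O4 = 0.008134 x 204.22 = 1.661 g, so %KHC8H4O4 = 1.661/2.7500 x 100 = 60.4%.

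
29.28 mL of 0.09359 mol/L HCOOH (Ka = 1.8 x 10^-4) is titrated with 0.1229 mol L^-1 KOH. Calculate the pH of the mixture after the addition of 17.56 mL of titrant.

4.31

Initial n(HCOOH) = 0.09359 x 0.02928 = 0.002740 mol.
n(KOH) added = 0.1229 x 0.01756 = 0.002158 mol, converting that many moles of HCOOH to HCOO-.
Remaining n(HCOOH) = 0.0005822 mol; n(HCOO-) = 0.002158 mol.
By Henderson-Hasselbalch, pH = pKa + log([A^-]/[HA]) = 3.74 + log(0.002158/0.0005822) = 3.74 + (+0.57) = 4.31.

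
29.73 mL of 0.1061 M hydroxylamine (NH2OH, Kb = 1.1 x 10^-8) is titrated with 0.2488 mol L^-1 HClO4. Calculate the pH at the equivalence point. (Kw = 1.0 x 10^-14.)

n(NH2OH) = 0.1061 x 0.02973 = 0.003154 mol; V(HClO4) at equivalence = 0.003154/0.2488 = 0.01268 L.
At equivalence the base is fully converted to NH3OH+; total volume = 0.04241 L, so [NH3OH+] = 0.003154/0.04241 = 0.07438 M.
Ka(NH3OH+) = Kw/Kb = 1.0e-14 / 1.1 x 10^-8 = 9.09e-7.
[H^+] = sqrt(Ka x [NH3OH+]) = sqrt(9.09e-7 x 0.07438) = 0.000260 M.
pH = -log(0.000260) = 3.58.

3.58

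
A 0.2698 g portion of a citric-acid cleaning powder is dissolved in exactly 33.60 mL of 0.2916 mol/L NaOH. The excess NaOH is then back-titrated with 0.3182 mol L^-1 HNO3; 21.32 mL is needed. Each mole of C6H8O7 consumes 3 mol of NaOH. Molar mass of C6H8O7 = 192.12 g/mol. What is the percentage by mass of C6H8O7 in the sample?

71.5%

Total n(NaOH) added = 0.2916 x 0.03360 = 0.009798 mol.
n(HNO3) used = 0.3182 x 0.02132 = 0.006784 mol, which equals the excess n(NaOH).
So n(NaOH) consumed by the sample = 0.009798 - 0.006784 = 0.003014 mol.
n(C6H8O7) = 0.003014 / 3 = 0.001005 mol.
mass C6H8O7 = 0.001005 x 192.12 = 0.1930 g, so %C6H8O7 = 0.1930/0.2698 x 100 = 71.5%.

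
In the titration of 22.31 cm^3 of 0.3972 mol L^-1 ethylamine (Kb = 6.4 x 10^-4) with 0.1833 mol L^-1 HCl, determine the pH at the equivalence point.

5.85

n(C2H5NH2) = 0.3972 x 0.02231 = 0.008862 mol; V(HCl) at equivalence = 0.008862/0.1833 = 0.04834 L.
At equivalence the base is fully converted to C2H5NH3+; total volume = 0.07065 L, so [C2H5NH3+] = 0.008862/0.07065 = 0.1254 M.
Ka(C2H5NH3+) = Kw/Kb = 1.0e-14 / 6.4 x 10^-4 = 1.56e-11.
[H^+] = sqrt(Ka x [C2H5NH3+]) = sqrt(1.56e-11 x 0.1254) = 1.40e-6 M.
pH = -log(1.40e-6) = 5.85.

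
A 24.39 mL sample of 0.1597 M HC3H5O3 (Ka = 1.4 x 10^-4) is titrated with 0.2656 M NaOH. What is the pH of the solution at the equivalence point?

n(HC3H5O3) = 0.1597 x 0.02439 = 0.003895 mol; V(NaOH) at equivalence = 0.003895/0.2656 = 0.01467 L.
At equivalence all the acid is converted to C3H5O3-; total volume = 0.02439 + 0.01467 = 0.03906 L, so [C3H5O3-] = 0.003895/0.03906 = 0.09973 M.
Kb = Kw/Ka = 1.0e-14 / 1.4 x 10^-4 = 7.14e-11.
[OH^-] = sqrt(Kb x [C3H5O3-]) = sqrt(7.14e-11 x 0.09973) = 2.67e-6 M.
pOH = 5.57, so pH = 14.00 - 5.57 = 8.43.

8.43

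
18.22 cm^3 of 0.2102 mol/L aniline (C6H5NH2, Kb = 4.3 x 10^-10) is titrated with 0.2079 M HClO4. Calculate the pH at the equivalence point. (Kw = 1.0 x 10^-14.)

2.81

n(C6H5NH2) = 0.2102 x 0.01822 = 0.003830 mol; V(HClO4) at equivalence = 0.003830/0.2079 = 0.01842 L.
At equivalence the base is fully converted to C6H5NH3+; total volume = 0.03664 L, so [C6H5NH3+] = 0.003830/0.03664 = 0.1045 M.
Ka(C6H5NH3+) = Kw/Kb = 1.0e-14 / 4.3 x 10^-10 = 2.33e-5.
[H^+] = sqrt(Ka x [C6H5NH3+]) = sqrt(2.33e-5 x 0.1045) = 0.00156 M.
pH = -log(0.00156) = 2.81.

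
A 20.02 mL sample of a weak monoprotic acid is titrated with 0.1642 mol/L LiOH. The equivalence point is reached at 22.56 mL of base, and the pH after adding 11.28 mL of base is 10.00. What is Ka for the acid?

1.0 x 10^-10

11.28 mL is half of the equivalence volume, so this is the half-equivalence point where [HA] = [A^-].
At half-equivalence pH = pKa, so pKa = 10.00.
Ka = 10^(-10.00) = 1.0 x 10^-10.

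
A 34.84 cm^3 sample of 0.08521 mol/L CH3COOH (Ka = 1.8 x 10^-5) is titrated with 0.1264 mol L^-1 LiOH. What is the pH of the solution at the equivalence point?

8.73

n(CH3COOH) = 0.08521 x 0.03484 = 0.002969 mol; V(LiOH) at equivalence = 0.002969/0.1264 = 0.02349 L.
At equivalence all the acid is converted to CH3COO-; total volume = 0.03484 + 0.02349 = 0.05833 L, so [CH3COO-] = 0.002969/0.05833 = 0.05090 M.
Kb = Kw/Ka = 1.0e-14 / 1.8 x 10^-5 = 5.56e-10.
[OH^-] = sqrt(Kb x [CH3COO-]) = sqrt(5.56e-10 x 0.05090) = 5.32e-6 M.
pOH = 5.27, so pH = 14.00 - 5.27 = 8.73.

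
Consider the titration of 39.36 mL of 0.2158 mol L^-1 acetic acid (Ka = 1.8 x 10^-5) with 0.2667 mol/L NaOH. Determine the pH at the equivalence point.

8.91

n(CH3COOH) = 0.2158 x 0.03936 = 0.008494 mol; V(NaOH) at equivalence = 0.008494/0.2667 = 0.03185 L.
At equivalence all the acid is converted to CH3COO-; total volume = 0.03936 + 0.03185 = 0.07121 L, so [CH3COO-] = 0.008494/0.07121 = 0.1193 M.
Kb = Kw/Ka = 1.0e-14 / 1.8 x 10^-5 = 5.56e-10.
[OH^-] = sqrt(Kb x [CH3COO-]) = sqrt(5.56e-10 x 0.1193) = 8.14e-6 M.
pOH = 5.09, so pH = 14.00 - 5.09 = 8.91.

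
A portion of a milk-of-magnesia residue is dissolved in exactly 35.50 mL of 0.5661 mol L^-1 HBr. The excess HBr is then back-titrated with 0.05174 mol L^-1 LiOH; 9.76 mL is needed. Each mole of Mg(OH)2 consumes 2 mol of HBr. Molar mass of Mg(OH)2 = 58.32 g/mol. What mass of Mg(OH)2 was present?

Total n(HBr) added = 0.5661 x 0.03550 = 0.02010 mol.
n(LiOH) used = 0.05174 x 0.009760 = 0.0005050 mol, which equals the excess n(HBr).
So n(HBr) consumed by the sample = 0.02010 - 0.0005050 = 0.01959 mol.
n(Mg(OH)2) = 0.01959 / 2 = 0.009796 mol.
mass = 0.009796 mol x 58.32 g/mol = 0.571 g.

0.571 g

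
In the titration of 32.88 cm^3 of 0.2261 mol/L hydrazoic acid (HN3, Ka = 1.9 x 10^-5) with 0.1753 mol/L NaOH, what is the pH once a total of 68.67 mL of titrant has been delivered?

n(acid) = 0.2261 x 0.03288 = 0.007434 mol; n(NaOH) added = 0.1753 x 0.06867 = 0.01204 mol.
Base is in excess by 0.01204 - 0.007434 = 0.004604 mol in a total volume of 0.1016 L.
[OH^-] = 0.004604/0.1016 = 0.04533 M, so pOH = 1.34 and pH = 14.00 - 1.34 = 12.66.

12.66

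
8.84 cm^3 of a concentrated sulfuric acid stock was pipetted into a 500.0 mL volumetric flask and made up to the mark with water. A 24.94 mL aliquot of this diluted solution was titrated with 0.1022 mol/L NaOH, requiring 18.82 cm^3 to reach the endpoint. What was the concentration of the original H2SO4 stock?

n(NaOH) = 0.1022 x 0.01882 = 0.001923 mol.
n(H2SO4) in the aliquot = 0.001923 x 1/2 = 0.0009617 mol.
[diluted H2SO4] = 0.0009617 / 0.02494 = 0.03856 M.
Dilution factor = 500.0/8.840 = 56.56, so [stock] = 0.03856 x 56.56 = 2.18 M.

2.18 M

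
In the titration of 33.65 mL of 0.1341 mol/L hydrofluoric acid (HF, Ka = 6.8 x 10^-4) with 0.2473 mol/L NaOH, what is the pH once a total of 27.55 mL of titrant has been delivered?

n(acid) = 0.1341 x 0.03365 = 0.004512 mol; n(NaOH) added = 0.2473 x 0.02755 = 0.006813 mol.
Base is in excess by 0.006813 - 0.004512 = 0.002301 mol in a total volume of 0.06120 L.
[OH^-] = 0.002301/0.06120 = 0.03759 M, so pOH = 1.42 and pH = 14.00 - 1.42 = 12.58.

12.58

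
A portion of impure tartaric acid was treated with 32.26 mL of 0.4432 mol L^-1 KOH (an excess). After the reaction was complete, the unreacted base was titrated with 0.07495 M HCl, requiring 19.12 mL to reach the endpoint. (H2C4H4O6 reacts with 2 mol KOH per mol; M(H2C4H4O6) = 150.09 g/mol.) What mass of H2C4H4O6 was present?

Total n(KOH) added = 0.4432 x 0.03226 = 0.01430 mol.
n(HCl) used = 0.07495 x 0.01912 = 0.001433 mol, which equals the excess n(KOH).
So n(KOH) consumed by the sample = 0.01430 - 0.001433 = 0.01286 mol.
n(H2C4H4O6) = 0.01286 / 2 = 0.006432 mol.
mass = 0.006432 mol x 150.09 g/mol = 0.965 g.

0.965 g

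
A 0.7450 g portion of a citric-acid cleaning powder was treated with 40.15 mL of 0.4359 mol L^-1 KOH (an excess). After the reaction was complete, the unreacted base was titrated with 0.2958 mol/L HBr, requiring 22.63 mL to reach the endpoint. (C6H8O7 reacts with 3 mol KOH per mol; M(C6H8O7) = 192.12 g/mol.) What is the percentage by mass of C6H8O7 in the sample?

Total n(KOH) added = 0.4359 x 0.04015 = 0.01750 mol.
n(HBr) used = 0.2958 x 0.02263 = 0.006694 mol, which equals the excess n(KOH).
So n(KOH) consumed by the sample = 0.01750 - 0.006694 = 0.01081 mol.
n(C6H8O7) = 0.01081 / 3 = 0.003602 mol.
mass C6H8O7 = 0.003602 x 192.12 = 0.6921 g, so %C6H8O7 = 0.6921/0.7450 x 100 = 92.9%.

92.9%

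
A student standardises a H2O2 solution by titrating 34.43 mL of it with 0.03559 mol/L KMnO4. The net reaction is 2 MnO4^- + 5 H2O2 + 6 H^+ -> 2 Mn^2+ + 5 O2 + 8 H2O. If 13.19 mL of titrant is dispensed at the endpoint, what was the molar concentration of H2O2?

0.0341 M

n(KMnO4) = 0.03559 x 0.01319 = 0.0004694 mol.
From the balanced equation, 2 mol KMnO4 reacts with 5 mol H2O2, so n(H2O2) = 0.0004694 x 5/2 = 0.001174 mol.
[H2O2] = 0.001174 / 0.03443 L = 0.0341 M.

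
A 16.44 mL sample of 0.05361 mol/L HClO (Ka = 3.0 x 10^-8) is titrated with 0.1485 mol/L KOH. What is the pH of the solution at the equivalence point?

n(HClO) = 0.05361 x 0.01644 = 0.0008813 mol; V(KOH) at equivalence = 0.0008813/0.1485 = 0.005935 L.
At equivalence all the acid is converted to ClO-; total volume = 0.01644 + 0.005935 = 0.02238 L, so [ClO-] = 0.0008813/0.02238 = 0.03939 M.
Kb = Kw/Ka = 1.0e-14 / 3.0 x 10^-8 = 3.33e-7.
[OH^-] = sqrt(Kb x [ClO-]) = sqrt(3.33e-7 x 0.03939) = 0.000115 M.
pOH = 3.94, so pH = 14.00 - 3.94 = 10.06.

10.06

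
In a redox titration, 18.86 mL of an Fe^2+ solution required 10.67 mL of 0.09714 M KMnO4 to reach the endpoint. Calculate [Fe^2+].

n(KMnO4) = 0.09714 x 0.01067 = 0.001036 mol.
From the balanced equation, 1 mol KMnO4 reacts with 5 mol Fe^2+, so n(Fe^2+) = 0.001036 x 5/1 = 0.005182 mol.
[Fe^2+] = 0.005182 / 0.01886 L = 0.275 M.

0.275 M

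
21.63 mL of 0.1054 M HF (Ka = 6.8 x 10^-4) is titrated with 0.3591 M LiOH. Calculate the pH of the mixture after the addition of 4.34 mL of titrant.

Initial n(HF) = 0.1054 x 0.02163 = 0.002280 mol.
n(LiOH) added = 0.3591 x 0.004340 = 0.001558 mol, converting that many moles of HF to F-.
Remaining n(HF) = 0.0007213 mol; n(F-) = 0.001558 mol.
By Henderson-Hasselbalch, pH = pKa + log([A^-]/[HA]) = 3.17 + log(0.001558/0.0007213) = 3.17 + (+0.33) = 3.50.

3.50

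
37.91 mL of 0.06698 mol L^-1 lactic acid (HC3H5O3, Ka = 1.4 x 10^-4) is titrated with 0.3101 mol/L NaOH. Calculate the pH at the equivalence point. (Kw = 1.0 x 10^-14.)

8.30

n(HC3H5O3) = 0.06698 x 0.03791 = 0.002539 mol; V(NaOH) at equivalence = 0.002539/0.3101 = 0.008188 L.
At equivalence all the acid is converted to C3H5O3-; total volume = 0.03791 + 0.008188 = 0.04610 L, so [C3H5O3-] = 0.002539/0.04610 = 0.05508 M.
Kb = Kw/Ka = 1.0e-14 / 1.4 x 10^-4 = 7.14e-11.
[OH^-] = sqrt(Kb x [C3H5O3-]) = sqrt(7.14e-11 x 0.05508) = 1.98e-6 M.
pOH = 5.70, so pH = 14.00 - 5.70 = 8.30.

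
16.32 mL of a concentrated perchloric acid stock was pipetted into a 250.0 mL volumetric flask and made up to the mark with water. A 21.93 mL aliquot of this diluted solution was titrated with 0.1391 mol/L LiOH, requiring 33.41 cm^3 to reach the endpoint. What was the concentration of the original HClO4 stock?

3.25 M

n(LiOH) = 0.1391 x 0.03341 = 0.004647 mol.
n(HClO4) in the aliquot = 0.004647 mol.
[diluted HClO4] = 0.004647 / 0.02193 = 0.2119 M.
Dilution factor = 250.0/16.32 = 15.32, so [stock] = 0.2119 x 15.32 = 3.25 M.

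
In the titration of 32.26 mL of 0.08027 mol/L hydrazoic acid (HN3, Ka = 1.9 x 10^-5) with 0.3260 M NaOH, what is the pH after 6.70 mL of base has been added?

5.45

Initial n(HN3) = 0.08027 x 0.03226 = 0.002590 mol.
n(NaOH) added = 0.3260 x 0.006700 = 0.002184 mol, converting that many moles of HN3 to N3-.
Remaining n(HN3) = 0.0004053 mol; n(N3-) = 0.002184 mol.
By Henderson-Hasselbalch, pH = pKa + log([A^-]/[HA]) = 4.72 + log(0.002184/0.0004053) = 4.72 + (+0.73) = 5.45.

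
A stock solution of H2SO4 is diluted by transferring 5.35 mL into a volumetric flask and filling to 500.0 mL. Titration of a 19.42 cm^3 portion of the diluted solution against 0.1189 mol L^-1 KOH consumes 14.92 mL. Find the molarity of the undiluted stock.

n(KOH) = 0.1189 x 0.01492 = 0.001774 mol.
n(H2SO4) in the aliquot = 0.001774 x 1/2 = 0.0008870 mol.
[diluted H2SO4] = 0.0008870 / 0.01942 = 0.04567 M.
Dilution factor = 500.0/5.350 = 93.46, so [stock] = 0.04567 x 93.46 = 4.27 M.

4.27 M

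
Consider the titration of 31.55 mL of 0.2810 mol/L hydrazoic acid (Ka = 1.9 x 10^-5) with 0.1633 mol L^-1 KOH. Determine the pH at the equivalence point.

n(HN3) = 0.2810 x 0.03155 = 0.008866 mol; V(KOH) at equivalence = 0.008866/0.1633 = 0.05429 L.
At equivalence all the acid is converted to N3-; total volume = 0.03155 + 0.05429 = 0.08584 L, so [N3-] = 0.008866/0.08584 = 0.1033 M.
Kb = Kw/Ka = 1.0e-14 / 1.9 x 10^-5 = 5.26e-10.
[OH^-] = sqrt(Kb x [N3-]) = sqrt(5.26e-10 x 0.1033) = 7.37e-6 M.
pOH = 5.13, so pH = 14.00 - 5.13 = 8.87.

8.87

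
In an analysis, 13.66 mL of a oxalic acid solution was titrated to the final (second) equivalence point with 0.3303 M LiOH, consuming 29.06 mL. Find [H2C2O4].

n(LiOH) = 0.3303 x 0.02906 = 0.009599 mol.
At the final (second) equivalence point, 2 mol OH^- react per mol H2C2O4, so n(H2C2O4) = 0.009599 / 2 = 0.004799 mol.
[H2C2O4] = 0.004799 / 0.01366 L = 0.351 M.

0.351 M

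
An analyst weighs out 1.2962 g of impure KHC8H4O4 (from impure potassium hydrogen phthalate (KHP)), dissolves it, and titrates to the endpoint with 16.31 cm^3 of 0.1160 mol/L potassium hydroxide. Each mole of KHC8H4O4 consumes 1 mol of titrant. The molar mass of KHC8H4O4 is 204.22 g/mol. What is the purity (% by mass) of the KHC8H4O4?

29.8%

n(KOH) = 0.1160 x 0.01631 = 0.001892 mol.
n(KHC8H4O4) = 0.001892 / 1 = 0.001892 mol.
mass of KHC8H4O4 = 0.001892 x 204.22 = 0.3864 g.
% purity = 0.3864 / 1.2962 x 100 = 29.8%.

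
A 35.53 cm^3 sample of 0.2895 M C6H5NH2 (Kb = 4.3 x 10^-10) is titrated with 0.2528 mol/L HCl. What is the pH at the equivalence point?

n(C6H5NH2) = 0.2895 x 0.03553 = 0.01029 mol; V(HCl) at equivalence = 0.01029/0.2528 = 0.04069 L.
At equivalence the base is fully converted to C6H5NH3+; total volume = 0.07622 L, so [C6H5NH3+] = 0.01029/0.07622 = 0.1350 M.
Ka(C6H5NH3+) = Kw/Kb = 1.0e-14 / 4.3 x 10^-10 = 2.33e-5.
[H^+] = sqrt(Ka x [C6H5NH3+]) = sqrt(2.33e-5 x 0.1350) = 0.00177 M.
pH = -log(0.00177) = 2.75.

2.75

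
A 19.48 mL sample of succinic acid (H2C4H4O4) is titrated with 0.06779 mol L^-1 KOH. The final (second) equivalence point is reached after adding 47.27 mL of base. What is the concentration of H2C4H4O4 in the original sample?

0.0822 M

n(KOH) = 0.06779 x 0.04727 = 0.003204 mol.
At the final (second) equivalence point, 2 mol OH^- react per mol H2C4H4O4, so n(H2C4H4O4) = 0.003204 / 2 = 0.001602 mol.
[H2C4H4O4] = 0.001602 / 0.01948 L = 0.0822 M.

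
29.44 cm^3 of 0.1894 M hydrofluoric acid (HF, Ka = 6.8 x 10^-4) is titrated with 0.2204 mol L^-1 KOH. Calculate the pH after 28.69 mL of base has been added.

n(acid) = 0.1894 x 0.02944 = 0.005576 mol; n(KOH) added = 0.2204 x 0.02869 = 0.006323 mol.
Base is in excess by 0.006323 - 0.005576 = 0.0007473 mol in a total volume of 0.05813 L.
[OH^-] = 0.0007473/0.05813 = 0.01286 M, so pOH = 1.89 and pH = 14.00 - 1.89 = 12.11.

12.11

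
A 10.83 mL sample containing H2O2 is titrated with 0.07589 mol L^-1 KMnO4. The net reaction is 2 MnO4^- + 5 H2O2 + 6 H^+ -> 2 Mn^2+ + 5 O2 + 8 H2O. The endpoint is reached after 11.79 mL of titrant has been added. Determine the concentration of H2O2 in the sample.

0.207 M

n(KMnO4) = 0.07589 x 0.01179 = 0.0008947 mol.
From the balanced equation, 2 mol KMnO4 reacts with 5 mol H2O2, so n(H2O2) = 0.0008947 x 5/2 = 0.002237 mol.
[H2O2] = 0.002237 / 0.01083 L = 0.207 M.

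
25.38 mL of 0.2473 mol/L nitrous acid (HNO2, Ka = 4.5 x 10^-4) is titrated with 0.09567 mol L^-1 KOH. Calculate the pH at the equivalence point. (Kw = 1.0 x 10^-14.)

8.09

n(HNO2) = 0.2473 x 0.02538 = 0.006276 mol; V(KOH) at equivalence = 0.006276/0.09567 = 0.06561 L.
At equivalence all the acid is converted to NO2-; total volume = 0.02538 + 0.06561 = 0.09099 L, so [NO2-] = 0.006276/0.09099 = 0.06898 M.
Kb = Kw/Ka = 1.0e-14 / 4.5 x 10^-4 = 2.22e-11.
[OH^-] = sqrt(Kb x [NO2-]) = sqrt(2.22e-11 x 0.06898) = 1.24e-6 M.
pOH = 5.91, so pH = 14.00 - 5.91 = 8.09.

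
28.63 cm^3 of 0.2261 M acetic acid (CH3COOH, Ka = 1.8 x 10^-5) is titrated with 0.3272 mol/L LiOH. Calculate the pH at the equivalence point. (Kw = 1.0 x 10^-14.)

n(CH3COOH) = 0.2261 x 0.02863 = 0.006473 mol; V(LiOH) at equivalence = 0.006473/0.3272 = 0.01978 L.
At equivalence all the acid is converted to CH3COO-; total volume = 0.02863 + 0.01978 = 0.04841 L, so [CH3COO-] = 0.006473/0.04841 = 0.1337 M.
Kb = Kw/Ka = 1.0e-14 / 1.8 x 10^-5 = 5.56e-10.
[OH^-] = sqrt(Kb x [CH3COO-]) = sqrt(5.56e-10 x 0.1337) = 8.62e-6 M.
pOH = 5.06, so pH = 14.00 - 5.06 = 8.94.

8.94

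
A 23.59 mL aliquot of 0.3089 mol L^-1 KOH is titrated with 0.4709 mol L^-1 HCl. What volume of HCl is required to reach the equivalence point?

15.5 mL

n(KOH) = 0.3089 mol/L x 0.02359 L = 0.007287 mol.
At equivalence n(HCl) = n(KOH) = 0.007287 mol.
V(HCl) = 0.007287 / 0.4709 = 0.01547 L = 15.5 mL.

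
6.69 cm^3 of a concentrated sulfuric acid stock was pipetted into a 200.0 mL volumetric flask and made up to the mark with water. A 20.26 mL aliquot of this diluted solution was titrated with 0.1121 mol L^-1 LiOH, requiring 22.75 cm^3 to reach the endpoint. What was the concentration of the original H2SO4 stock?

n(LiOH) = 0.1121 x 0.02275 = 0.002550 mol.
n(H2SO4) in the aliquot = 0.002550 x 1/2 = 0.001275 mol.
[diluted H2SO4] = 0.001275 / 0.02026 = 0.06294 M.
Dilution factor = 200.0/6.690 = 29.90, so [stock] = 0.06294 x 29.90 = 1.88 M.

1.88 M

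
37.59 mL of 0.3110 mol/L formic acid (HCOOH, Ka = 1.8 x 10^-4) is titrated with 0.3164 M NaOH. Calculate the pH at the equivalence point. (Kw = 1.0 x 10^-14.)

8.47

n(HCOOH) = 0.3110 x 0.03759 = 0.01169 mol; V(NaOH) at equivalence = 0.01169/0.3164 = 0.03695 L.
At equivalence all the acid is converted to HCOO-; total volume = 0.03759 + 0.03695 = 0.07454 L, so [HCOO-] = 0.01169/0.07454 = 0.1568 M.
Kb = Kw/Ka = 1.0e-14 / 1.8 x 10^-4 = 5.56e-11.
[OH^-] = sqrt(Kb x [HCOO-]) = sqrt(5.56e-11 x 0.1568) = 2.95e-6 M.
pOH = 5.53, so pH = 14.00 - 5.53 = 8.47.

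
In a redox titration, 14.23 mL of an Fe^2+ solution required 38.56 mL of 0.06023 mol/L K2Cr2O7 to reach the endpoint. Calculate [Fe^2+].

n(K2Cr2O7) = 0.06023 x 0.03856 = 0.002322 mol.
From the balanced equation, 1 mol K2Cr2O7 reacts with 6 mol Fe^2+, so n(Fe^2+) = 0.002322 x 6/1 = 0.01393 mol.
[Fe^2+] = 0.01393 / 0.01423 L = 0.979 M.

0.979 M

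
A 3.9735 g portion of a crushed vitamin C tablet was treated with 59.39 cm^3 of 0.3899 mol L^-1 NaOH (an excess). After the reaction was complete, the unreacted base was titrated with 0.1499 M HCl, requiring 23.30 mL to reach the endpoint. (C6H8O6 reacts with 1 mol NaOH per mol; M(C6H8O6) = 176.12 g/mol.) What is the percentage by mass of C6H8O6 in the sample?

Total n(NaOH) added = 0.3899 x 0.05939 = 0.02316 mol.
n(HCl) used = 0.1499 x 0.02330 = 0.003493 mol, which equals the excess n(NaOH).
So n(NaOH) consumed by the sample = 0.02316 - 0.003493 = 0.01966 mol.
n(C6H8O6) = 0.01966 / 1 = 0.01966 mol.
mass C6H8O6 = 0.01966 x 176.12 = 3.463 g, so %C6H8O6 = 3.463/3.9735 x 100 = 87.2%.

87.2%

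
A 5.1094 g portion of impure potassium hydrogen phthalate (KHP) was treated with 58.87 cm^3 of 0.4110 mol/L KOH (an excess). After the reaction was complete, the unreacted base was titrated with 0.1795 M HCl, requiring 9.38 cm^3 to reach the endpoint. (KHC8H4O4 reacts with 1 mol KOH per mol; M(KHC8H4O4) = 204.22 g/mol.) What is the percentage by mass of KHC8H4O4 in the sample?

Total n(KOH) added = 0.4110 x 0.05887 = 0.02420 mol.
n(HCl) used = 0.1795 x 0.009380 = 0.001684 mol, which equals the excess n(KOH).
So n(KOH) consumed by the sample = 0.02420 - 0.001684 = 0.02251 mol.
n(KHC8H4O4) = 0.02251 / 1 = 0.02251 mol.
mass KHC8H4O4 = 0.02251 x 204.22 = 4.597 g, so %KHC8H4O4 = 4.597/5.1094 x 100 = 90.0%.

90.0%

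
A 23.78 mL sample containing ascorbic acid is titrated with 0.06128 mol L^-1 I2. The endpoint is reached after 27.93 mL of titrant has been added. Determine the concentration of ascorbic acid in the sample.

0.0720 M

n(I2) = 0.06128 x 0.02793 = 0.001712 mol.
From the balanced equation, 1 mol I2 reacts with 1 mol ascorbic acid, so n(ascorbic acid) = 0.001712 x 1/1 = 0.001712 mol.
[ascorbic acid] = 0.001712 / 0.02378 L = 0.0720 M.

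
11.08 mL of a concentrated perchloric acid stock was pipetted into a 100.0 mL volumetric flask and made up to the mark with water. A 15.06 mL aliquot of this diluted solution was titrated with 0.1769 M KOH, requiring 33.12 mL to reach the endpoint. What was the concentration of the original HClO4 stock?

n(KOH) = 0.1769 x 0.03312 = 0.005859 mol.
n(HClO4) in the aliquot = 0.005859 mol.
[diluted HClO4] = 0.005859 / 0.01506 = 0.3890 M.
Dilution factor = 100.0/11.08 = 9.025, so [stock] = 0.3890 x 9.025 = 3.51 M.

3.51 M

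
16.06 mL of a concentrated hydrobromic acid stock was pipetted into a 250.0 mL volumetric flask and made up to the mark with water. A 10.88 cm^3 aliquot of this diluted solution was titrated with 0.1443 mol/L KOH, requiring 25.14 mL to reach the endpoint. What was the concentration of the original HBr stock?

5.19 M

n(KOH) = 0.1443 x 0.02514 = 0.003628 mol.
n(HBr) in the aliquot = 0.003628 mol.
[diluted HBr] = 0.003628 / 0.01088 = 0.3334 M.
Dilution factor = 250.0/16.06 = 15.57, so [stock] = 0.3334 x 15.57 = 5.19 M.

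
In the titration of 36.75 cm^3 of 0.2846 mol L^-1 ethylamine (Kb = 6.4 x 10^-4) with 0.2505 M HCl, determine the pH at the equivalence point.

n(C2H5NH2) = 0.2846 x 0.03675 = 0.01046 mol; V(HCl) at equivalence = 0.01046/0.2505 = 0.04175 L.
At equivalence the base is fully converted to C2H5NH3+; total volume = 0.07850 L, so [C2H5NH3+] = 0.01046/0.07850 = 0.1332 M.
Ka(C2H5NH3+) = Kw/Kb = 1.0e-14 / 6.4 x 10^-4 = 1.56e-11.
[H^+] = sqrt(Ka x [C2H5NH3+]) = sqrt(1.56e-11 x 0.1332) = 1.44e-6 M.
pH = -log(1.44e-6) = 5.84.

5.84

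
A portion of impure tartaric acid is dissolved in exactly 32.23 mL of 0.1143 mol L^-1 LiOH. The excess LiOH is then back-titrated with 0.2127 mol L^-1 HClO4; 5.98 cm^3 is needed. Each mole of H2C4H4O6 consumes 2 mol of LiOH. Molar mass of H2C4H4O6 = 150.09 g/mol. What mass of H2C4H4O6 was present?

Total n(LiOH) added = 0.1143 x 0.03223 = 0.003684 mol.
n(HClO4) used = 0.2127 x 0.005980 = 0.001272 mol, which equals the excess n(LiOH).
So n(LiOH) consumed by the sample = 0.003684 - 0.001272 = 0.002412 mol.
n(H2C4H4O6) = 0.002412 / 2 = 0.001206 mol.
mass = 0.001206 mol x 150.09 g/mol = 0.181 g.

0.181 g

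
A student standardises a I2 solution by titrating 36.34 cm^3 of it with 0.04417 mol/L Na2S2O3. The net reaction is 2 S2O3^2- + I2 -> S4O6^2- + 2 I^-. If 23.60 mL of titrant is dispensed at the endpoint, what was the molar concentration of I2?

0.0143 M

n(Na2S2O3) = 0.04417 x 0.02360 = 0.001042 mol.
From the balanced equation, 2 mol Na2S2O3 reacts with 1 mol I2, so n(I2) = 0.001042 x 1/2 = 0.0005212 mol.
[I2] = 0.0005212 / 0.03634 L = 0.0143 M.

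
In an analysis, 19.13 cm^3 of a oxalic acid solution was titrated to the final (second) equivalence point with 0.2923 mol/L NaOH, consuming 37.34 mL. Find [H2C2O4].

0.285 M

n(NaOH) = 0.2923 x 0.03734 = 0.01091 mol.
At the final (second) equivalence point, 2 mol OH^- react per mol H2C2O4, so n(H2C2O4) = 0.01091 / 2 = 0.005457 mol.
[H2C2O4] = 0.005457 / 0.01913 L = 0.285 M.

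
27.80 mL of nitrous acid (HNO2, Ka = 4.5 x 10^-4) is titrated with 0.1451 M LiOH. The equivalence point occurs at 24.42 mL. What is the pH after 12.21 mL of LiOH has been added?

12.21 mL is exactly half the equivalence volume (24.42/2), i.e. the half-equivalence point.
There, n(HA) = n(A^-), so pH = pKa = -log(4.5 x 10^-4) = 3.35.

3.35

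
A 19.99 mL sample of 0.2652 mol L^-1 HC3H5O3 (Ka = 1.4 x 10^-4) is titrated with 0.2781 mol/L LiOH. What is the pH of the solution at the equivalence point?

8.49

n(HC3H5O3) = 0.2652 x 0.01999 = 0.005301 mol; V(LiOH) at equivalence = 0.005301/0.2781 = 0.01906 L.
At equivalence all the acid is converted to C3H5O3-; total volume = 0.01999 + 0.01906 = 0.03905 L, so [C3H5O3-] = 0.005301/0.03905 = 0.1357 M.
Kb = Kw/Ka = 1.0e-14 / 1.4 x 10^-4 = 7.14e-11.
[OH^-] = sqrt(Kb x [C3H5O3-]) = sqrt(7.14e-11 x 0.1357) = 3.11e-6 M.
pOH = 5.51, so pH = 14.00 - 5.51 = 8.49.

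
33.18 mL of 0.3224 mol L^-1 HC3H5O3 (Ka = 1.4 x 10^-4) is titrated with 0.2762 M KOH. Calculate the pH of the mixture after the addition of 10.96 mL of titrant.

Initial n(HC3H5O3) = 0.3224 x 0.03318 = 0.01070 mol.
n(KOH) added = 0.2762 x 0.01096 = 0.003027 mol, converting that many moles of HC3H5O3 to C3H5O3-.
Remaining n(HC3H5O3) = 0.007670 mol; n(C3H5O3-) = 0.003027 mol.
By Henderson-Hasselbalch, pH = pKa + log([A^-]/[HA]) = 3.85 + log(0.003027/0.007670) = 3.85 + (-0.40) = 3.45.

3.45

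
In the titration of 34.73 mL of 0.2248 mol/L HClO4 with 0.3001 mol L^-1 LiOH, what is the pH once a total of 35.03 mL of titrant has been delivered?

n(acid) = 0.2248 x 0.03473 = 0.007807 mol; n(LiOH) added = 0.3001 x 0.03503 = 0.01051 mol.
Base is in excess by 0.01051 - 0.007807 = 0.002705 mol in a total volume of 0.06976 L.
[OH^-] = 0.002705/0.06976 = 0.03878 M, so pOH = 1.41 and pH = 14.00 - 1.41 = 12.59.

12.59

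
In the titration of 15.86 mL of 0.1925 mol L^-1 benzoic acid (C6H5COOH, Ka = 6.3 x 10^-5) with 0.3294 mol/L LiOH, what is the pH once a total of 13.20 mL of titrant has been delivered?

12.65

n(acid) = 0.1925 x 0.01586 = 0.003053 mol; n(LiOH) added = 0.3294 x 0.01320 = 0.004348 mol.
Base is in excess by 0.004348 - 0.003053 = 0.001295 mol in a total volume of 0.02906 L.
[OH^-] = 0.001295/0.02906 = 0.04456 M, so pOH = 1.35 and pH = 14.00 - 1.35 = 12.65.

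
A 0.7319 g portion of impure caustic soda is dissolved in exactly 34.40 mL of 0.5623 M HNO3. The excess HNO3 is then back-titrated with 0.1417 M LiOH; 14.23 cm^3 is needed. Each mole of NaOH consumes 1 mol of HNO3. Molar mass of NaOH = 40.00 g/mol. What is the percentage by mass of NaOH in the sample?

Total n(HNO3) added = 0.5623 x 0.03440 = 0.01934 mol.
n(LiOH) used = 0.1417 x 0.01423 = 0.002016 mol, which equals the excess n(HNO3).
So n(HNO3) consumed by the sample = 0.01934 - 0.002016 = 0.01733 mol.
n(NaOH) = 0.01733 / 1 = 0.01733 mol.
mass NaOH = 0.01733 x 40.00 = 0.6931 g, so %NaOH = 0.6931/0.7319 x 100 = 94.7%.

94.7%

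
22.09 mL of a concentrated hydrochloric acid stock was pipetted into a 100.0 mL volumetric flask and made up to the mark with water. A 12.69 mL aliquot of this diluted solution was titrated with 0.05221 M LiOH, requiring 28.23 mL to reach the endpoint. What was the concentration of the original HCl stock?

n(LiOH) = 0.05221 x 0.02823 = 0.001474 mol.
n(HCl) in the aliquot = 0.001474 mol.
[diluted HCl] = 0.001474 / 0.01269 = 0.1161 M.
Dilution factor = 100.0/22.09 = 4.527, so [stock] = 0.1161 x 4.527 = 0.526 M.

0.526 M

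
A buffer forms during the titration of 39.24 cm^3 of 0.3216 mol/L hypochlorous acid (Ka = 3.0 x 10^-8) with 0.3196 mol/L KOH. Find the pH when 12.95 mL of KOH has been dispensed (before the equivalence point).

7.21

Initial n(HClO) = 0.3216 x 0.03924 = 0.01262 mol.
n(KOH) added = 0.3196 x 0.01295 = 0.004139 mol, converting that many moles of HClO to ClO-.
Remaining n(HClO) = 0.008481 mol; n(ClO-) = 0.004139 mol.
By Henderson-Hasselbalch, pH = pKa + log([A^-]/[HA]) = 7.52 + log(0.004139/0.008481) = 7.52 + (-0.31) = 7.21.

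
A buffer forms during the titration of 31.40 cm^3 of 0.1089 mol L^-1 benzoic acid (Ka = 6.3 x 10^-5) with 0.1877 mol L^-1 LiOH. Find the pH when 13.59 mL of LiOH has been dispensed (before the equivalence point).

4.67

Initial n(C6H5COOH) = 0.1089 x 0.03140 = 0.003419 mol.
n(LiOH) added = 0.1877 x 0.01359 = 0.002551 mol, converting that many moles of C6H5COOH to C6H5COO-.
Remaining n(C6H5COOH) = 0.0008686 mol; n(C6H5COO-) = 0.002551 mol.
By Henderson-Hasselbalch, pH = pKa + log([A^-]/[HA]) = 4.20 + log(0.002551/0.0008686) = 4.20 + (+0.47) = 4.67.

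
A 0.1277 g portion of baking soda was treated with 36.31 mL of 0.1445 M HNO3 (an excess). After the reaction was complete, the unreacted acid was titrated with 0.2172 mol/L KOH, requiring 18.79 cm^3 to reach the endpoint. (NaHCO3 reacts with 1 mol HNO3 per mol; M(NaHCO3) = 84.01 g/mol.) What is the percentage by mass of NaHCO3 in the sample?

76.7%

Total n(HNO3) added = 0.1445 x 0.03631 = 0.005247 mol.
n(KOH) used = 0.2172 x 0.01879 = 0.004081 mol, which equals the excess n(HNO3).
So n(HNO3) consumed by the sample = 0.005247 - 0.004081 = 0.001166 mol.
n(NaHCO3) = 0.001166 / 1 = 0.001166 mol.
mass NaHCO3 = 0.001166 x 84.01 = 0.09792 g, so %NaHCO3 = 0.09792/0.1277 x 100 = 76.7%.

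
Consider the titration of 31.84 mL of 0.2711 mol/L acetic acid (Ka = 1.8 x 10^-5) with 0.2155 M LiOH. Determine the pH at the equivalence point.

8.91

n(CH3COOH) = 0.2711 x 0.03184 = 0.008632 mol; V(LiOH) at equivalence = 0.008632/0.2155 = 0.04005 L.
At equivalence all the acid is converted to CH3COO-; total volume = 0.03184 + 0.04005 = 0.07189 L, so [CH3COO-] = 0.008632/0.07189 = 0.1201 M.
Kb = Kw/Ka = 1.0e-14 / 1.8 x 10^-5 = 5.56e-10.
[OH^-] = sqrt(Kb x [CH3COO-]) = sqrt(5.56e-10 x 0.1201) = 8.17e-6 M.
pOH = 5.09, so pH = 14.00 - 5.09 = 8.91.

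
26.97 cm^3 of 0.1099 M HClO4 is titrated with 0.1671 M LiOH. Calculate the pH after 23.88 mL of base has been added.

12.31

n(acid) = 0.1099 x 0.02697 = 0.002964 mol; n(LiOH) added = 0.1671 x 0.02388 = 0.003990 mol.
Base is in excess by 0.003990 - 0.002964 = 0.001026 mol in a total volume of 0.05085 L.
[OH^-] = 0.001026/0.05085 = 0.02018 M, so pOH = 1.69 and pH = 14.00 - 1.69 = 12.31.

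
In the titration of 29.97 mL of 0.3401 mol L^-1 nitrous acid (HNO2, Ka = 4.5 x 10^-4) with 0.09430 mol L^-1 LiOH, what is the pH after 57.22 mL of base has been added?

3.40

Initial n(HNO2) = 0.3401 x 0.02997 = 0.01019 mol.
n(LiOH) added = 0.09430 x 0.05722 = 0.005396 mol, converting that many moles of HNO2 to NO2-.
Remaining n(HNO2) = 0.004797 mol; n(NO2-) = 0.005396 mol.
By Henderson-Hasselbalch, pH = pKa + log([A^-]/[HA]) = 3.35 + log(0.005396/0.004797) = 3.35 + (+0.05) = 3.40.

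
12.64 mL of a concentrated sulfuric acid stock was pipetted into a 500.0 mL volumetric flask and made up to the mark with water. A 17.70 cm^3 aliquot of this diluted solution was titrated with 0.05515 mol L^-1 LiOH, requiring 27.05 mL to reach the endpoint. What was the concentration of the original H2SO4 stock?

1.67 M

n(LiOH) = 0.05515 x 0.02705 = 0.001492 mol.
n(H2SO4) in the aliquot = 0.001492 x 1/2 = 0.0007459 mol.
[diluted H2SO4] = 0.0007459 / 0.01770 = 0.04214 M.
Dilution factor = 500.0/12.64 = 39.56, so [stock] = 0.04214 x 39.56 = 1.67 M.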